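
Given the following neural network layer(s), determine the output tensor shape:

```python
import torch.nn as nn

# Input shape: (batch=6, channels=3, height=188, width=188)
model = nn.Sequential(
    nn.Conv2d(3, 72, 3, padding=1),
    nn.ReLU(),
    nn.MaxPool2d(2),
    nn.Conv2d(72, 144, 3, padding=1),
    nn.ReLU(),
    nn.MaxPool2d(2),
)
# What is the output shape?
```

Input: (6, 3, 188, 188) -> after first Conv2d: (6, 72, 188, 188) -> after first MaxPool2d: (6, 72, 94, 94) -> after second Conv2d: (6, 144, 94, 94) -> Output: (6, 144, 47, 47)

Answer: (6, 144, 47, 47)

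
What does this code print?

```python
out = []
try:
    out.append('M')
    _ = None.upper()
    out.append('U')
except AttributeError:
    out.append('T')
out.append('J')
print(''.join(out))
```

Execution trace: 'M' (try body) → 'T' (except AttributeError) → 'J' (after the try/except). Output: MTJ

Answer: MTJ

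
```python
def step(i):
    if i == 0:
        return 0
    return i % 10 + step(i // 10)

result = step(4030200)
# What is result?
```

Sum of digits of 4030200: 0 + 0 + 2 + 0 + 3 + 0 + 4 = 9

Answer: 9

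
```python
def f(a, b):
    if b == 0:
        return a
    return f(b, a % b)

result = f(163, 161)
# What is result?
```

f(163, 161) -> f(161, 2) -> f(2, 1) -> f(1, 0) -> 1

Answer: 1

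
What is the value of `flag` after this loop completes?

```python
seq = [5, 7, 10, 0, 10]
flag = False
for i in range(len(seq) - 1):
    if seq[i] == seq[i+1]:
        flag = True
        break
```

Check consecutive duplicates in [5, 7, 10, 0, 10]
`flag` takes the values: False

Answer: False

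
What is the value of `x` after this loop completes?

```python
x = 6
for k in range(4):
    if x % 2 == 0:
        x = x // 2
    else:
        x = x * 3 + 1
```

Collatz-style transformation from 6
`x` takes the values: 6 → 3 → 10 → 5 → 16

Answer: 16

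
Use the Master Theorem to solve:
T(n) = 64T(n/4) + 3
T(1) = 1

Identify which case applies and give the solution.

a=64, b=4, f(n)=3. log_4(64) = 3. Since c=0 < 3, Case 1 applies: T(n) = Θ(n^log_b(a)) = O(n^3).

Answer: O(n^3) - Case 1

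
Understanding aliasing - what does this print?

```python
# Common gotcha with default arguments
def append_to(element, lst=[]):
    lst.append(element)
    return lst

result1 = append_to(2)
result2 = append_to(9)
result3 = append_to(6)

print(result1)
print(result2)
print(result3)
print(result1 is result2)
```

Key concept: mutable default argument gotcha.
Step by step:
`result1 = append_to(2)` → result1 = [2]
`result2 = append_to(9)` → result1 = [2, 9] (same object as result2); result2 = [2, 9] (same object as result1)
`result3 = append_to(6)` → result1 = [2, 9, 6] (same object as result2, result3); result2 = [2, 9, 6] (same object as result1, result3); result3 = [2, 9, 6] (same object as result1, result2)
`print(result1)` → prints [2, 9, 6]
`print(result2)` → prints [2, 9, 6]
`print(result3)` → prints [2, 9, 6]
`print(result1 is result2)` → prints True

Answer:
[2, 9, 6]
[2, 9, 6]
[2, 9, 6]
True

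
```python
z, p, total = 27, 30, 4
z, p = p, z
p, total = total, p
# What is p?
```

Trace:
`z, p, total = 27, 30, 4` → z = 27; p = 30; total = 4
`z, p = p, z` → z = 30; p = 27
`p, total = total, p` → p = 4; total = 27
So p = 4

Answer: 4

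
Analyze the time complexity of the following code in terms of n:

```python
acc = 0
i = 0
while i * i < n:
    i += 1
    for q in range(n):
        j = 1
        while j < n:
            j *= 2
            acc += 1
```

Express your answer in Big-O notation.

Each loop level contributes: √n × n × log n. Multiplying the contributions gives O(n√n log n).

Answer: O(n√n log n)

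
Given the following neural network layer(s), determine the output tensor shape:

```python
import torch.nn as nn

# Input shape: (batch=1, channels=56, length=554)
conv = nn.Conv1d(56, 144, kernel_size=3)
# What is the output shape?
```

Input: (1, 56, 554) -> Output: (1, 144, 552)

Answer: (1, 144, 552)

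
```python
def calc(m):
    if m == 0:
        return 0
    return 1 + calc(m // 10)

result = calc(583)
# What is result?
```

Count of digits of 583: 3

Answer: 3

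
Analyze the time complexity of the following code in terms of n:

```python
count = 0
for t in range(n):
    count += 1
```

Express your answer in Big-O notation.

Each loop level contributes: n. Multiplying the contributions gives O(n).

Answer: O(n)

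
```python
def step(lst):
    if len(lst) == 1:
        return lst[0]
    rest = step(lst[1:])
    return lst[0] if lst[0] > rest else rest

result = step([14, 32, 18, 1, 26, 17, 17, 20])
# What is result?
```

Recursive max over [14, 32, 18, 1, 26, 17, 17, 20] = 32

Answer: 32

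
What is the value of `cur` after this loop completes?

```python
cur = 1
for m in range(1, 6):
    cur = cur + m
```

Start at 1, add 1 through 5
`cur` takes the values: 1 → 2 → 4 → 7 → 11 → 16

Answer: 16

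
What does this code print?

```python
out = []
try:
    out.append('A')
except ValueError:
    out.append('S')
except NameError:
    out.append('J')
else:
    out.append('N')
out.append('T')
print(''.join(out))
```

Execution trace: 'A' (try body, no exception) → 'N' (else) → 'T' (after the try/except). Output: ANT

Answer: ANT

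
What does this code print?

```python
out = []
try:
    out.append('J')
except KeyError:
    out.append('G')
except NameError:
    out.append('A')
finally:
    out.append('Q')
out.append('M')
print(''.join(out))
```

Execution trace: 'J' (try body, no exception) → 'Q' (finally) → 'M' (after the try/except). Output: JQM

Answer: JQM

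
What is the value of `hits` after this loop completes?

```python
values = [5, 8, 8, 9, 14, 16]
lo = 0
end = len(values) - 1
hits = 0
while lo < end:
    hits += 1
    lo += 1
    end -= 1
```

Iterations until pointers meet (list length 6)
`hits` takes the values: 0 → 1 → 2 → 3

Answer: 3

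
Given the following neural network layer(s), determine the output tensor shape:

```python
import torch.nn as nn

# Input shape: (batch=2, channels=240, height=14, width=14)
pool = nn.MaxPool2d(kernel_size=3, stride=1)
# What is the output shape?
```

Input: (2, 240, 14, 14) -> Output: (2, 240, 12, 12)

Answer: (2, 240, 12, 12)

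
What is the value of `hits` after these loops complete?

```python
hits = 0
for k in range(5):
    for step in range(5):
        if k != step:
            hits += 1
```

5² - 5 (exclude diagonal)
`hits` takes the values: 0 → 1 → 2 → 3 → 4 → 5 → 6 → 7 → 8 → 9 → 10 → 11 → 12 → 13 → 14 → 15 → 16 → 17 → 18 → 19 → 20

Answer: 20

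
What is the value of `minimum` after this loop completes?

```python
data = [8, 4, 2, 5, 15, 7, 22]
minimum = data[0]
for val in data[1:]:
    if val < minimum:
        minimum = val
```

Minimum of [8, 4, 2, 5, 15, 7, 22]
`minimum` takes the values: 8 → 4 → 2

Answer: 2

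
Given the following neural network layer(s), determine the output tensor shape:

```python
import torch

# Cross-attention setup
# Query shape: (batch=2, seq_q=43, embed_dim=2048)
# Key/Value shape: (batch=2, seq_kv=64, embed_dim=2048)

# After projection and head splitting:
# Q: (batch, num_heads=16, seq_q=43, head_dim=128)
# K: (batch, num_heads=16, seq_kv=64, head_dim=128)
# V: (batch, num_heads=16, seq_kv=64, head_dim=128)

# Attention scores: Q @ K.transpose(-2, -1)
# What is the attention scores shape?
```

Input: (2, 43, 2048) -> Output: (2, 16, 43, 64)

Answer: (2, 16, 43, 64)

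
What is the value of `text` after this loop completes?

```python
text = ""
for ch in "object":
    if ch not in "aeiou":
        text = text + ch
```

Remove vowels from 'object'
`text` takes the values: "" → "b" → "bj" → "bjc" → "bjct"

Answer: "bjct"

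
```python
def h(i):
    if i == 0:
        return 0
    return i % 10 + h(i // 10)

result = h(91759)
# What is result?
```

Sum of digits of 91759: 9 + 5 + 7 + 1 + 9 = 31

Answer: 31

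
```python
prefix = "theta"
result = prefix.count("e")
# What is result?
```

Trace:
`prefix = "theta"` → prefix = 'theta'
`result = prefix.count("e")` → result = 1
So result = 1

Answer: 1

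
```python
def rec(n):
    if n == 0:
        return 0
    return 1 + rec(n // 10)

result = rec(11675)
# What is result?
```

Count of digits of 11675: 5

Answer: 5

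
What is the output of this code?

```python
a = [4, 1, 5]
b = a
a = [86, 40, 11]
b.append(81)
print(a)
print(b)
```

Key concept: rebinding vs mutation: a is rebound to a new list, b still points at the original.
Step by step:
`a = [4, 1, 5]` → a = [4, 1, 5]
`b = a` → b = [4, 1, 5] (same object as a)
`a = [86, 40, 11]` → a = [86, 40, 11]
`b.append(81)` → b = [4, 1, 5, 81]
`print(a)` → prints [86, 40, 11]
`print(b)` → prints [4, 1, 5, 81]

Answer:
[86, 40, 11]
[4, 1, 5, 81]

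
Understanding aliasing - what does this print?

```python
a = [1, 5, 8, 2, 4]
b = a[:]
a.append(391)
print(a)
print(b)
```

Key concept: slice [:] creates copy.
Step by step:
`a = [1, 5, 8, 2, 4]` → a = [1, 5, 8, 2, 4]
`b = a[:]` → b = [1, 5, 8, 2, 4]
`a.append(391)` → a = [1, 5, 8, 2, 4, 391]
`print(a)` → prints [1, 5, 8, 2, 4, 391]
`print(b)` → prints [1, 5, 8, 2, 4]

Answer:
[1, 5, 8, 2, 4, 391]
[1, 5, 8, 2, 4]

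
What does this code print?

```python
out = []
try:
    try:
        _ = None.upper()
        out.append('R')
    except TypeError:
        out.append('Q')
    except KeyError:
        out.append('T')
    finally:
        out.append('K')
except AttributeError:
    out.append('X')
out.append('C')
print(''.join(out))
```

Execution trace: 'K' (finally) → 'X' (outer except AttributeError) → 'C' (after the try/except). Output: KXC

Answer: KXC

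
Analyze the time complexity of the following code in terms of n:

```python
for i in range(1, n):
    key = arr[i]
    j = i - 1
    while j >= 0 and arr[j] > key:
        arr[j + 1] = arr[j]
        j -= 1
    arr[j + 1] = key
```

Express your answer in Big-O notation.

This is Insertion sort. Time complexity: O(n²).

Answer: O(n²)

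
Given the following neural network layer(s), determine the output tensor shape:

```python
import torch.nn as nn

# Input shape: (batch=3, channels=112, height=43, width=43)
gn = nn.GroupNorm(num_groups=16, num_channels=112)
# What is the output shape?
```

Input: (3, 112, 43, 43) -> Output: (3, 112, 43, 43)

Answer: (3, 112, 43, 43)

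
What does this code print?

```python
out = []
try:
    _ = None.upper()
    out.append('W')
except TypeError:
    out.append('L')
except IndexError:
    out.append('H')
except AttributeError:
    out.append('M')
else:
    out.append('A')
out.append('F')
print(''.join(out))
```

Execution trace: 'M' (except AttributeError) → 'F' (after the try/except). Output: MF

Answer: MF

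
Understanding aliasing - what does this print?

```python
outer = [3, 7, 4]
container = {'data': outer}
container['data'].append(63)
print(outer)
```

Key concept: dict holds reference to list.
Step by step:
`outer = [3, 7, 4]` → outer = [3, 7, 4]
`container = {'data': outer}` → container = {'data': [3, 7, 4]}
`container['data'].append(63)` → outer = [3, 7, 4, 63]; container = {'data': [3, 7, 4, 63]}
`print(outer)` → prints [3, 7, 4, 63]

Answer: [3, 7, 4, 63]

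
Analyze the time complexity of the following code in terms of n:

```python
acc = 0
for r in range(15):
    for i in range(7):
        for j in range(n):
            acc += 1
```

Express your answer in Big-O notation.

Each loop level contributes: 1 × 1 × n. Multiplying the contributions gives O(n).

Answer: O(n)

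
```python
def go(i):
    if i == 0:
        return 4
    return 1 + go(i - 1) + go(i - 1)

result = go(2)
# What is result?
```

go(i) = 1 + 2·go(i-1), go(0)=4. Closed form: (4+1)·2^2 - 1 = 19.

Answer: 19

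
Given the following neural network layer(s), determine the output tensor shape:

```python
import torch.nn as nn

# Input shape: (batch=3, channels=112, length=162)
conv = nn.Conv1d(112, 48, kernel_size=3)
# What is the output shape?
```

Input: (3, 112, 162) -> Output: (3, 48, 160)

Answer: (3, 48, 160)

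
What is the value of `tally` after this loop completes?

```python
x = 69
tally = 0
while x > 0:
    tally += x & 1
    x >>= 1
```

Count set bits in 69 (binary: 0b1000101)
`tally` takes the values: 0 → 1 → 2 → 3

Answer: 3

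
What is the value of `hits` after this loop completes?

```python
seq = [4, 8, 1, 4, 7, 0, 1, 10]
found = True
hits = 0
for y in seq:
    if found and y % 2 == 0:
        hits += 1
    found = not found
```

Count even values at even positions
`hits` takes the values: 0 → 1

Answer: 1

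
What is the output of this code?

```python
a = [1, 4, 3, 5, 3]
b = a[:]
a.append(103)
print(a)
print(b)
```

Key concept: slice [:] creates copy.
Step by step:
`a = [1, 4, 3, 5, 3]` → a = [1, 4, 3, 5, 3]
`b = a[:]` → b = [1, 4, 3, 5, 3]
`a.append(103)` → a = [1, 4, 3, 5, 3, 103]
`print(a)` → prints [1, 4, 3, 5, 3, 103]
`print(b)` → prints [1, 4, 3, 5, 3]

Answer:
[1, 4, 3, 5, 3, 103]
[1, 4, 3, 5, 3]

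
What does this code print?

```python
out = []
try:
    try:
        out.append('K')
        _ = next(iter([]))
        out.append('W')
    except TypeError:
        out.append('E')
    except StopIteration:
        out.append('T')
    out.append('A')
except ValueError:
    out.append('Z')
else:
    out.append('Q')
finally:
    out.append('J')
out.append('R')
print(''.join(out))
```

Execution trace: 'K' (inner try body) → 'T' (inner except StopIteration) → 'A' (try body, no exception) → 'Q' (else) → 'J' (finally) → 'R' (after the try/except). Output: KTAQJR

Answer: KTAQJR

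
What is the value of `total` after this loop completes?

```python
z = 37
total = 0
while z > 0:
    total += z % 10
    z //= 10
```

Sum digits of 37
`total` takes the values: 0 → 7 → 10

Answer: 10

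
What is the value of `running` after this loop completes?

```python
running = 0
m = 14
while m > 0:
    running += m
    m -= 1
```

Sum 14 down to 1
`running` takes the values: 0 → 14 → 27 → 39 → 50 → 60 → 69 → 77 → 84 → 90 → 95 → 99 → 102 → 104 → 105

Answer: 105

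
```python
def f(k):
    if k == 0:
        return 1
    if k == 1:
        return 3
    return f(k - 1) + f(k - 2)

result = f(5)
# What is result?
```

Build up from base cases: f(0)=1, f(1)=3, f(2)=4, f(3)=7, f(4)=11, f(5)=18

Answer: 18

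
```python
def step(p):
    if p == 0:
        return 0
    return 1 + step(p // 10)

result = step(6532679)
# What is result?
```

Count of digits of 6532679: 7

Answer: 7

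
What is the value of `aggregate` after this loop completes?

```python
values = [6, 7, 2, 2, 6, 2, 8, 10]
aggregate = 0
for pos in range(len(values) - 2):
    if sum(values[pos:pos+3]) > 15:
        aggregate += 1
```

Count windows with sum > 15
`aggregate` takes the values: 0 → 1 → 2

Answer: 2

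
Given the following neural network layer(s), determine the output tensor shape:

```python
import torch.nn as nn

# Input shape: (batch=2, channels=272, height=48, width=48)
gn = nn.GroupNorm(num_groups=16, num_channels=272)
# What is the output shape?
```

Input: (2, 272, 48, 48) -> Output: (2, 272, 48, 48)

Answer: (2, 272, 48, 48)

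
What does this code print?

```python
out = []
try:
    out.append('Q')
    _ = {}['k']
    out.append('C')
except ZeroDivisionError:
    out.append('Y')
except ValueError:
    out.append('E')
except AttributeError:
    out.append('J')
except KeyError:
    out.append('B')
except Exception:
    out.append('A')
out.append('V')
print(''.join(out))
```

Execution trace: 'Q' (try body) → 'B' (except KeyError) → 'V' (after the try/except). Output: QBV

Answer: QBV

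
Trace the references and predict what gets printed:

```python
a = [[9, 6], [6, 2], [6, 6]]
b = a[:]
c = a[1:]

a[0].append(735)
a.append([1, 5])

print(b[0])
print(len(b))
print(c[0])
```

Key concept: slice with nested mutation.
Step by step:
`a = [[9, 6], [6, 2], [6, 6]]` → a = [[9, 6], [6, 2], [6, 6]]
`b = a[:]` → b = [[9, 6], [6, 2], [6, 6]]
`c = a[1:]` → c = [[6, 2], [6, 6]]
`a[0].append(735)` → a = [[9, 6, 735], [6, 2], [6, 6]]; b = [[9, 6, 735], [6, 2], [6, 6]]
`a.append([1, 5])` → a = [[9, 6, 735], [6, 2], [6, 6], [1, 5]]
`print(b[0])` → prints [9, 6, 735]
`print(len(b))` → prints 3
`print(c[0])` → prints [6, 2]

Answer:
[9, 6, 735]
3
[6, 2]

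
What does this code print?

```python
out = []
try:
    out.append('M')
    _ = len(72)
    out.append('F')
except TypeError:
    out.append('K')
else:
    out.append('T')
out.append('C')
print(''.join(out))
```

Execution trace: 'M' (try body) → 'K' (except TypeError) → 'C' (after the try/except). Output: MKC

Answer: MKC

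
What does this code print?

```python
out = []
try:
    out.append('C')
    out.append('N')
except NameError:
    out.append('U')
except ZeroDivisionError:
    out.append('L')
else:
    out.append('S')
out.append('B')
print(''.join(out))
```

Execution trace: 'C' (try body) → 'N' (try body, no exception) → 'S' (else) → 'B' (after the try/except). Output: CNSB

Answer: CNSB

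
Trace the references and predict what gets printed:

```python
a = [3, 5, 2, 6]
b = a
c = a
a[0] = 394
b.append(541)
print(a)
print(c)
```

Key concept: multiple aliases.
Step by step:
`a = [3, 5, 2, 6]` → a = [3, 5, 2, 6]
`b = a` → b = [3, 5, 2, 6] (same object as a)
`c = a` → c = [3, 5, 2, 6] (same object as a, b)
`a[0] = 394` → a = [394, 5, 2, 6] (same object as b, c); b = [394, 5, 2, 6] (same object as a, c); c = [394, 5, 2, 6] (same object as a, b)
`b.append(541)` → a = [394, 5, 2, 6, 541] (same object as b, c); b = [394, 5, 2, 6, 541] (same object as a, c); c = [394, 5, 2, 6, 541] (same object as a, b)
`print(a)` → prints [394, 5, 2, 6, 541]
`print(c)` → prints [394, 5, 2, 6, 541]

Answer:
[394, 5, 2, 6, 541]
[394, 5, 2, 6, 541]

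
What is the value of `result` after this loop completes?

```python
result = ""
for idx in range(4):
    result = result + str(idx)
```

Concatenate digits 0 to 3
`result` takes the values: "" → "0" → "01" → "012" → "0123"

Answer: "0123"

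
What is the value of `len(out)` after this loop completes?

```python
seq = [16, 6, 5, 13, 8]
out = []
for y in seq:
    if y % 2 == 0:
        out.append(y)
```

Count even numbers in [16, 6, 5, 13, 8]
`out` takes the values: [] → [16] → [16, 6] → [16, 6, 8]
So `len(out)` = 3

Answer: 3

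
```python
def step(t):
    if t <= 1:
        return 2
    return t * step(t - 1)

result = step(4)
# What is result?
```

step(4) = 4 * 3 * 2 * 2 = 48

Answer: 48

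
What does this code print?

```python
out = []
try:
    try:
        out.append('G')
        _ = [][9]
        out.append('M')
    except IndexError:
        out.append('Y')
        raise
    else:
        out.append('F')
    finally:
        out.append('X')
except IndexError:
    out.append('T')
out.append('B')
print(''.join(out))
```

Execution trace: 'G' (inner try body) → 'Y' (inner except IndexError) → 'X' (inner finally) → 'T' (outer except IndexError) → 'B' (after the try/except). Output: GYXTB

Answer: GYXTB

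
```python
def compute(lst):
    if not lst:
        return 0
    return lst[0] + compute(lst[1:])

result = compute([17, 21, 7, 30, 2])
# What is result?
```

17 + 21 + 7 + 30 + 2 + 0 = 77

Answer: 77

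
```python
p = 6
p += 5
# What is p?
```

Trace:
`p = 6` → p = 6
`p += 5` → p = 11
So p = 11

Answer: 11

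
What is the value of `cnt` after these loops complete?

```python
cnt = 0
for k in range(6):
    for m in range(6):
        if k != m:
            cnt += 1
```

6² - 6 (exclude diagonal)
`cnt` takes the values: 0 → 1 → 2 → 3 → 4 → 5 → 6 → 7 → 8 → 9 → 10 → 11 → 12 → 13 → 14 → 15 → 16 → 17 → 18 → 19 → 20 → 21 → 22 → 23 → 24 → 25 → 26 → 27 → 28 → 29 → 30

Answer: 30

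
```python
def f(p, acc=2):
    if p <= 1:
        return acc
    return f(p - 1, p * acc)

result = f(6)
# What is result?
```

Accumulator trace (n, acc): (6, 2) -> (5, 12) -> (4, 60) -> (3, 240) -> (2, 720) -> (1, 1440) -> return 1440

Answer: 1440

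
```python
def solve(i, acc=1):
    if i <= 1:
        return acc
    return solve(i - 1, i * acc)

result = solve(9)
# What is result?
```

Accumulator trace (n, acc): (9, 1) -> (8, 9) -> (7, 72) -> (6, 504) -> (5, 3024) -> (4, 15120) -> (3, 60480) -> (2, 181440) -> (1, 362880) -> return 362880

Answer: 362880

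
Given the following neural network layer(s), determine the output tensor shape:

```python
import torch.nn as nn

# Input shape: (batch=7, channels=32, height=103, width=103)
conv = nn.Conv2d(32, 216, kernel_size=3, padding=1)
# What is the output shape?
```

Input: (7, 32, 103, 103) -> Output: (7, 216, 103, 103)

Answer: (7, 216, 103, 103)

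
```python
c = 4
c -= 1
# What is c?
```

Trace:
`c = 4` → c = 4
`c -= 1` → c = 3
So c = 3

Answer: 3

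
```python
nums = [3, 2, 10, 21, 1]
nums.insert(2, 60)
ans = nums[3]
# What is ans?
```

Trace:
`nums = [3, 2, 10, 21, 1]` → nums = [3, 2, 10, 21, 1]
`nums.insert(2, 60)` → nums = [3, 2, 60, 10, 21, 1]
`ans = nums[3]` → ans = 10
So ans = 10

Answer: 10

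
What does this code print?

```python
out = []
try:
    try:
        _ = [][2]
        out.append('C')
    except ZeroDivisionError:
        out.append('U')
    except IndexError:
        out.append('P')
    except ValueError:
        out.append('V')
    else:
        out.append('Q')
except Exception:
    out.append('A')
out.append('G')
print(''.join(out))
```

Execution trace: 'P' (inner except IndexError) → 'G' (after the try/except). Output: PG

Answer: PG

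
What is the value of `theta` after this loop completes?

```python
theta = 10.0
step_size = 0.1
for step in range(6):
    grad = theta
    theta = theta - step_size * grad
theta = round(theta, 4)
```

Gradient descent: w = 10.0 * (1 - 0.1)^6
`theta` takes the values: 10.0 → 9.0 → 8.1 → 7.29 → 6.561 → 5.9049 → 5.31441 → 5.3144

Answer: 5.3144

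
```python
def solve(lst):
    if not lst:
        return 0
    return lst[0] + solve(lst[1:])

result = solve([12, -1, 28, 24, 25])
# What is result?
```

12 + (-1) + 28 + 24 + 25 + 0 = 88

Answer: 88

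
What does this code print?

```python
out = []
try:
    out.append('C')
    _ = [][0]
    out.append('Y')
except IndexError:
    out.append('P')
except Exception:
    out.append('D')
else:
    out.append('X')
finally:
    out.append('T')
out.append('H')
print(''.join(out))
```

Execution trace: 'C' (try body) → 'P' (except IndexError) → 'T' (finally) → 'H' (after the try/except). Output: CPTH

Answer: CPTH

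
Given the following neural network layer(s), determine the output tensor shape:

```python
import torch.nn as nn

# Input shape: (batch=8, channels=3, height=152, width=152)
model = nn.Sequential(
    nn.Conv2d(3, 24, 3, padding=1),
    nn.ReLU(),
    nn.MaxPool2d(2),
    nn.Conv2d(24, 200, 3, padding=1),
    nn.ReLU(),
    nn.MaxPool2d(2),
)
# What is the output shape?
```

Input: (8, 3, 152, 152) -> after first Conv2d: (8, 24, 152, 152) -> after first MaxPool2d: (8, 24, 76, 76) -> after second Conv2d: (8, 200, 76, 76) -> Output: (8, 200, 38, 38)

Answer: (8, 200, 38, 38)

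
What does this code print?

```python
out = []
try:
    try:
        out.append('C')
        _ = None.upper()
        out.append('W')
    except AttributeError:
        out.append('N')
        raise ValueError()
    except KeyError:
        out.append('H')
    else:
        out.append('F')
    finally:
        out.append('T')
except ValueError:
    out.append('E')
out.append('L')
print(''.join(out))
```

Execution trace: 'C' (inner try body) → 'N' (inner except AttributeError) → 'T' (inner finally) → 'E' (outer except ValueError) → 'L' (after the try/except). Output: CNTEL

Answer: CNTEL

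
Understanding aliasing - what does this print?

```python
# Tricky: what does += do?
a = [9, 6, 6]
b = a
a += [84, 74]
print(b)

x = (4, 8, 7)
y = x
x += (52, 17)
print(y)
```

Key concept: += behavior differs for mutable vs immutable.
Step by step:
`a = [9, 6, 6]` → a = [9, 6, 6]
`b = a` → b = [9, 6, 6] (same object as a)
`a += [84, 74]` → a = [9, 6, 6, 84, 74] (same object as b); b = [9, 6, 6, 84, 74] (same object as a)
`print(b)` → prints [9, 6, 6, 84, 74]
`x = (4, 8, 7)` → x = (4, 8, 7)
`y = x` → y = (4, 8, 7)
`x += (52, 17)` → x = (4, 8, 7, 52, 17)
`print(y)` → prints (4, 8, 7)

Answer:
[9, 6, 6, 84, 74]
(4, 8, 7)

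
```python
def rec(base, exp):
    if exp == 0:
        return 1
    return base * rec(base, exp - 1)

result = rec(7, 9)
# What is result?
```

rec(7, 9) = 7 * 7 * 7 * 7 * 7 * 7 * 7 * 7 * 7 = 40353607

Answer: 40353607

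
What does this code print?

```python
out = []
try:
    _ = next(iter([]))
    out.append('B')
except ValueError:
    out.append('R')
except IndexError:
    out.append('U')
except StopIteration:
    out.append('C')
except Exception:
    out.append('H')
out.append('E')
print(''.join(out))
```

Execution trace: 'C' (except StopIteration) → 'E' (after the try/except). Output: CE

Answer: CE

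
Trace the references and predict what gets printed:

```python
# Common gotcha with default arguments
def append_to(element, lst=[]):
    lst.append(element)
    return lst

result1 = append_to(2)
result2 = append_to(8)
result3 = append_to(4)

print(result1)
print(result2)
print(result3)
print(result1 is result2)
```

Key concept: mutable default argument gotcha.
Step by step:
`result1 = append_to(2)` → result1 = [2]
`result2 = append_to(8)` → result1 = [2, 8] (same object as result2); result2 = [2, 8] (same object as result1)
`result3 = append_to(4)` → result1 = [2, 8, 4] (same object as result2, result3); result2 = [2, 8, 4] (same object as result1, result3); result3 = [2, 8, 4] (same object as result1, result2)
`print(result1)` → prints [2, 8, 4]
`print(result2)` → prints [2, 8, 4]
`print(result3)` → prints [2, 8, 4]
`print(result1 is result2)` → prints True

Answer:
[2, 8, 4]
[2, 8, 4]
[2, 8, 4]
True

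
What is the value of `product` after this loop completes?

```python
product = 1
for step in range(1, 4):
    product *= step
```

3! = 6
`product` takes the values: 1 → 2 → 6

Answer: 6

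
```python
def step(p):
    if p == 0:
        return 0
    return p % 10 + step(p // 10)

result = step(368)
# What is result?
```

Sum of digits of 368: 8 + 6 + 3 = 17

Answer: 17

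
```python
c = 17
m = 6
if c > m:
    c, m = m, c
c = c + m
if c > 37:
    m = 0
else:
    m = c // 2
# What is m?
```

Trace:
`c = 17` → c = 17
`m = 6` → m = 6
`if c > m: ...` → c > m is True → c = 6; m = 17
`c = c + m` → c = 23
`if c > 37: ...` → c > 37 is False, take else branch → m = 11
So m = 11

Answer: 11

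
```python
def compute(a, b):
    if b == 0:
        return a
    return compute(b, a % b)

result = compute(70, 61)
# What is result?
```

compute(70, 61) -> compute(61, 9) -> compute(9, 7) -> compute(7, 2) -> compute(2, 1) -> compute(1, 0) -> 1

Answer: 1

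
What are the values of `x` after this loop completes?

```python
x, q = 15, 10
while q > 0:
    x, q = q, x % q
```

GCD of 15 and 10
`x` takes the values: 15 → 10 → 5

Answer: 5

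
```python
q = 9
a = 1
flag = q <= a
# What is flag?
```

Trace:
`q = 9` → q = 9
`a = 1` → a = 1
`flag = q <= a` → flag = False
So flag = False

Answer: False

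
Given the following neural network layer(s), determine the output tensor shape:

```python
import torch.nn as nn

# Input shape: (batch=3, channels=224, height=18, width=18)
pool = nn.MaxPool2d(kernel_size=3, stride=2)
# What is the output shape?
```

Input: (3, 224, 18, 18) -> Output: (3, 224, 8, 8)

Answer: (3, 224, 8, 8)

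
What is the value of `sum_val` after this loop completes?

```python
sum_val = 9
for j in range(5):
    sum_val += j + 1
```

Start at 9, add 1 to 5 = 24
`sum_val` takes the values: 9 → 10 → 12 → 15 → 19 → 24

Answer: 24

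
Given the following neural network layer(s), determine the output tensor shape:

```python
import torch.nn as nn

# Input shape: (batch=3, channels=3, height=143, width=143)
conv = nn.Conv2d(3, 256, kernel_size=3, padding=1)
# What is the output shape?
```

Input: (3, 3, 143, 143) -> Output: (3, 256, 143, 143)

Answer: (3, 256, 143, 143)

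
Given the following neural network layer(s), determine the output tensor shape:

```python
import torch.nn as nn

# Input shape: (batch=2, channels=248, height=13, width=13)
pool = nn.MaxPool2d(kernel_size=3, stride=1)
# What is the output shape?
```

Input: (2, 248, 13, 13) -> Output: (2, 248, 11, 11)

Answer: (2, 248, 11, 11)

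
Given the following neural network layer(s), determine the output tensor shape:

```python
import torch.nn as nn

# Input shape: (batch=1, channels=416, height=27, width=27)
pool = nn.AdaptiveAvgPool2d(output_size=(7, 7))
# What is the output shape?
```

Input: (1, 416, 27, 27) -> Output: (1, 416, 7, 7)

Answer: (1, 416, 7, 7)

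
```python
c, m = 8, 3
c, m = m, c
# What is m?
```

Trace:
`c, m = 8, 3` → c = 8; m = 3
`c, m = m, c` → c = 3; m = 8
So m = 8

Answer: 8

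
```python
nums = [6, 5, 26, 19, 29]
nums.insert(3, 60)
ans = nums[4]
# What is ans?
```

Trace:
`nums = [6, 5, 26, 19, 29]` → nums = [6, 5, 26, 19, 29]
`nums.insert(3, 60)` → nums = [6, 5, 26, 60, 19, 29]
`ans = nums[4]` → ans = 19
So ans = 19

Answer: 19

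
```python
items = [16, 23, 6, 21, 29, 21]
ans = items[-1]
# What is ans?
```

Trace:
`items = [16, 23, 6, 21, 29, 21]` → items = [16, 23, 6, 21, 29, 21]
`ans = items[-1]` → ans = 21
So ans = 21

Answer: 21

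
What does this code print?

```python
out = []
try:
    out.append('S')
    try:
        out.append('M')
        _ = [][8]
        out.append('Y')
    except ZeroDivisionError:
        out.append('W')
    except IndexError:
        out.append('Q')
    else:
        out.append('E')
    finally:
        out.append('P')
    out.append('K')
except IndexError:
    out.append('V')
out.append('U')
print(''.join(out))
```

Execution trace: 'S' (try body) → 'M' (inner try body) → 'Q' (inner except IndexError) → 'P' (inner finally) → 'K' (try body, no exception) → 'U' (after the try/except). Output: SMQPKU

Answer: SMQPKU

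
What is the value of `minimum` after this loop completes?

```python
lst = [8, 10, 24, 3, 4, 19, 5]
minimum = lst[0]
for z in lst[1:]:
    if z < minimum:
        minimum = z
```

Minimum of [8, 10, 24, 3, 4, 19, 5]
`minimum` takes the values: 8 → 3

Answer: 3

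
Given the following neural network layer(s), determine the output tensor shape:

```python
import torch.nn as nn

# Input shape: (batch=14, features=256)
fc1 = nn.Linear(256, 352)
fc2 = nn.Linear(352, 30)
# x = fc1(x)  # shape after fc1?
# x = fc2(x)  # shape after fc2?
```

Input: (14, 256) -> after fc1: (14, 352) -> Output: (14, 30)

Answer: (14, 30)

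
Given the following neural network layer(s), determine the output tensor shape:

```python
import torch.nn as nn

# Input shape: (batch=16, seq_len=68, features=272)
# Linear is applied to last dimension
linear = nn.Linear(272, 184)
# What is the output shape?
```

Input: (16, 68, 272) -> Output: (16, 68, 184)

Answer: (16, 68, 184)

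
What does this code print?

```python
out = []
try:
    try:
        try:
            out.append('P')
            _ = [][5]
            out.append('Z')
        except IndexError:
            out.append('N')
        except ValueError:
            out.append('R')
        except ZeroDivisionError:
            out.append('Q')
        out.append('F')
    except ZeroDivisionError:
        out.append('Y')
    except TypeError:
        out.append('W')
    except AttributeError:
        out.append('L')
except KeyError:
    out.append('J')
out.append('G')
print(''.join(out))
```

Execution trace: 'P' (inner try body) → 'N' (inner except IndexError) → 'F' (try body, no exception) → 'G' (after the try/except). Output: PNFG

Answer: PNFG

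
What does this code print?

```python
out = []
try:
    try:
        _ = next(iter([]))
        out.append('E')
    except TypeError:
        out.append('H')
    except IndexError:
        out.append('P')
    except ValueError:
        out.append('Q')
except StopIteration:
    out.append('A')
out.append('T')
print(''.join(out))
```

Execution trace: 'A' (outer except StopIteration) → 'T' (after the try/except). Output: AT

Answer: AT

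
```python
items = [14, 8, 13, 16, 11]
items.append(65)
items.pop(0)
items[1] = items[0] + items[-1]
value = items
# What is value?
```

Trace:
`items = [14, 8, 13, 16, 11]` → items = [14, 8, 13, 16, 11]
`items.append(65)` → items = [14, 8, 13, 16, 11, 65]
`items.pop(0)` → items = [8, 13, 16, 11, 65]
`items[1] = items[0] + items[-1]` → items = [8, 73, 16, 11, 65]
`value = items` → value = [8, 73, 16, 11, 65]
So value = [8, 73, 16, 11, 65]

Answer: [8, 73, 16, 11, 65]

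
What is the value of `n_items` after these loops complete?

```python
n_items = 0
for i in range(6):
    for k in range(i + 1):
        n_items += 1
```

Triangle: 1 + 2 + ... + 6
`n_items` takes the values: 0 → 1 → 2 → 3 → 4 → 5 → 6 → 7 → 8 → 9 → 10 → 11 → 12 → 13 → 14 → 15 → 16 → 17 → 18 → 19 → 20 → 21

Answer: 21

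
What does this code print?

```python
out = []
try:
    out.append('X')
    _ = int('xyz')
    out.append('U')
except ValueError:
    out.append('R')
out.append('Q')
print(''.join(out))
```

Execution trace: 'X' (try body) → 'R' (except ValueError) → 'Q' (after the try/except). Output: XRQ

Answer: XRQ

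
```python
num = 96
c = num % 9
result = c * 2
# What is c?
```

Trace:
`num = 96` → num = 96
`c = num % 9` → c = 6
`result = c * 2` → result = 12
So c = 6

Answer: 6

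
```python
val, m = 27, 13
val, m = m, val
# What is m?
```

Trace:
`val, m = 27, 13` → val = 27; m = 13
`val, m = m, val` → val = 13; m = 27
So m = 27

Answer: 27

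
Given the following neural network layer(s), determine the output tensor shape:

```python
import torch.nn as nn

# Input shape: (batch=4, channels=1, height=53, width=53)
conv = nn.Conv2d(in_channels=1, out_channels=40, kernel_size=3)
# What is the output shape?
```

Input: (4, 1, 53, 53) -> Output: (4, 40, 51, 51)

Answer: (4, 40, 51, 51)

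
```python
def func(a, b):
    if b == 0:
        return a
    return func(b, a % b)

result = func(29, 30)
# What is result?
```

func(29, 30) -> func(30, 29) -> func(29, 1) -> func(1, 0) -> 1

Answer: 1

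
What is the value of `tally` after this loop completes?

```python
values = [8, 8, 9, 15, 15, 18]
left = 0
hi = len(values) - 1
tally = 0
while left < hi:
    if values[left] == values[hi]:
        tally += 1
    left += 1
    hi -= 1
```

Count matching pairs from ends
`tally` takes the values: 0

Answer: 0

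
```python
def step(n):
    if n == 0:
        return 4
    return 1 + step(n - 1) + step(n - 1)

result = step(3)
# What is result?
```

step(n) = 1 + 2·step(n-1), step(0)=4. Closed form: (4+1)·2^3 - 1 = 39.

Answer: 39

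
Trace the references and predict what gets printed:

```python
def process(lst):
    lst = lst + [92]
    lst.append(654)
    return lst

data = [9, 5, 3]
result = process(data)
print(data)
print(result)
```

Key concept: rebinding parameter vs mutation.
Step by step:
`data = [9, 5, 3]` → data = [9, 5, 3]
`result = process(data)` → result = [9, 5, 3, 92, 654]
`print(data)` → prints [9, 5, 3]
`print(result)` → prints [9, 5, 3, 92, 654]

Answer:
[9, 5, 3]
[9, 5, 3, 92, 654]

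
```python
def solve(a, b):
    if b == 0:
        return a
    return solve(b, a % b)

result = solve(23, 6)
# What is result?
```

solve(23, 6) -> solve(6, 5) -> solve(5, 1) -> solve(1, 0) -> 1

Answer: 1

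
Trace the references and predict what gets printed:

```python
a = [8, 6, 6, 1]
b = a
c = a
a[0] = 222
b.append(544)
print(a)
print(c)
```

Key concept: multiple aliases.
Step by step:
`a = [8, 6, 6, 1]` → a = [8, 6, 6, 1]
`b = a` → b = [8, 6, 6, 1] (same object as a)
`c = a` → c = [8, 6, 6, 1] (same object as a, b)
`a[0] = 222` → a = [222, 6, 6, 1] (same object as b, c); b = [222, 6, 6, 1] (same object as a, c); c = [222, 6, 6, 1] (same object as a, b)
`b.append(544)` → a = [222, 6, 6, 1, 544] (same object as b, c); b = [222, 6, 6, 1, 544] (same object as a, c); c = [222, 6, 6, 1, 544] (same object as a, b)
`print(a)` → prints [222, 6, 6, 1, 544]
`print(c)` → prints [222, 6, 6, 1, 544]

Answer:
[222, 6, 6, 1, 544]
[222, 6, 6, 1, 544]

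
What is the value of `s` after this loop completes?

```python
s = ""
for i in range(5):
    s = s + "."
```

Repeat '.' 5 times
`s` takes the values: "" → "." → ".." → "..." → "...." → "....."

Answer: "....."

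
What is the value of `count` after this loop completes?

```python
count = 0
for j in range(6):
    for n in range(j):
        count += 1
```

Triangle number: 0+1+2+...+5
`count` takes the values: 0 → 1 → 2 → 3 → 4 → 5 → 6 → 7 → 8 → 9 → 10 → 11 → 12 → 13 → 14 → 15

Answer: 15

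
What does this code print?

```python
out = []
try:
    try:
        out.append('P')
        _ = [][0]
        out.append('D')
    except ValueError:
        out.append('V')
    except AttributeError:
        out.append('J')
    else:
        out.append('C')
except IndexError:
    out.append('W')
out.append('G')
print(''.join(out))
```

Execution trace: 'P' (try body) → 'W' (outer except IndexError) → 'G' (after the try/except). Output: PWG

Answer: PWG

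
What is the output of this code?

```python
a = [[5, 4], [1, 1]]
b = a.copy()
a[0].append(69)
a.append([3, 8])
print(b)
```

Key concept: shallow copy with nested lists.
Step by step:
`a = [[5, 4], [1, 1]]` → a = [[5, 4], [1, 1]]
`b = a.copy()` → b = [[5, 4], [1, 1]]
`a[0].append(69)` → a = [[5, 4, 69], [1, 1]]; b = [[5, 4, 69], [1, 1]]
`a.append([3, 8])` → a = [[5, 4, 69], [1, 1], [3, 8]]
`print(b)` → prints [[5, 4, 69], [1, 1]]

Answer: [[5, 4, 69], [1, 1]]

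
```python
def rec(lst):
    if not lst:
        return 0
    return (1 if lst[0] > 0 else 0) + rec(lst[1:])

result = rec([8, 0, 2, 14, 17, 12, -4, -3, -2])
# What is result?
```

Count of positive elements in [8, 0, 2, 14, 17, 12, -4, -3, -2] = 5

Answer: 5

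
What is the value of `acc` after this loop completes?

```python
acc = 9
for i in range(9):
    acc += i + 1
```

Start at 9, add 1 to 9 = 54
`acc` takes the values: 9 → 10 → 12 → 15 → 19 → 24 → 30 → 37 → 45 → 54

Answer: 54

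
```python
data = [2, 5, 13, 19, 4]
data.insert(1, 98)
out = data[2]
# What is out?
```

Trace:
`data = [2, 5, 13, 19, 4]` → data = [2, 5, 13, 19, 4]
`data.insert(1, 98)` → data = [2, 98, 5, 13, 19, 4]
`out = data[2]` → out = 5
So out = 5

Answer: 5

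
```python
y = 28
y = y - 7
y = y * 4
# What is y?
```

Trace:
`y = 28` → y = 28
`y = y - 7` → y = 21
`y = y * 4` → y = 84
So y = 84

Answer: 84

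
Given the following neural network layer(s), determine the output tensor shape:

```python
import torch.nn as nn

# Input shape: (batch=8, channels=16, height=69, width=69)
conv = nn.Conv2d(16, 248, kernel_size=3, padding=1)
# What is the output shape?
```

Input: (8, 16, 69, 69) -> Output: (8, 248, 69, 69)

Answer: (8, 248, 69, 69)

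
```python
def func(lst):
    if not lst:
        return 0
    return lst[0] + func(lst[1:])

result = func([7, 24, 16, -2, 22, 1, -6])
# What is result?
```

7 + 24 + 16 + (-2) + 22 + 1 + (-6) + 0 = 62

Answer: 62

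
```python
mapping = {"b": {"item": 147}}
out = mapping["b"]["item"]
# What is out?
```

Trace:
`mapping = {"b": {"item": 147}}` → mapping = {'b': {'item': 147}}
`out = mapping["b"]["item"]` → out = 147
So out = 147

Answer: 147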